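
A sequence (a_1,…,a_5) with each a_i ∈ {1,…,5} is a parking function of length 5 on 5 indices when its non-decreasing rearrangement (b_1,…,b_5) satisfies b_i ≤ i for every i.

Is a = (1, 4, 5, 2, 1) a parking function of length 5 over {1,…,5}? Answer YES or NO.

Rearranged: b = (1, 1, 2, 4, 5).
  b_1=1 ≤ 1
  b_2=1 ≤ 2
  b_3=2 ≤ 3
  b_4=4 ≤ 4
  b_5=5 ≤ 5
All bounds hold ⇒ YES

YES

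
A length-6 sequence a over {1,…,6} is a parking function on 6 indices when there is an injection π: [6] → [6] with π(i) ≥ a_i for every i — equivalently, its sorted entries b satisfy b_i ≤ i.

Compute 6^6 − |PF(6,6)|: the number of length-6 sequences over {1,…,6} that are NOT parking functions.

29849

|PF(6,6)| = (7−6)·7^(6−1) = 1 · 16807 = 16807 (Pollak)
Example (4,1,6,5,6,5) → sorted (1,4,5,5,6,6): b_2=4>2, not a PF.
So 46656 − 16807 = 29849 fail.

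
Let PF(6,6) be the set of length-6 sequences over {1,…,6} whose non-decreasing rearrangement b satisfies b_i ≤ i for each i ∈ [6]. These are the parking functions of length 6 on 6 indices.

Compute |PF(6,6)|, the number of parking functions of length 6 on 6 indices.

16807

#PF = (6+1−6)·(6+1)^{6−1} = 1·16807 = 16807 [KW]
E.g. (5,2,1,5,2,4) → sorted (1,2,2,4,5,5): b_i ≤ i ∀i, a PF.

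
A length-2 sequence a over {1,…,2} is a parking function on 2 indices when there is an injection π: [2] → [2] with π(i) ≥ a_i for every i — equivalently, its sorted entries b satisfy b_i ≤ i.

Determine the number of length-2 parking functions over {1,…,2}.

3

|PF(2,2)| = 1·3^1 = 1·3 = 3
Example (1,1) → sorted (1,1): b_i ≤ i ∀i, a PF.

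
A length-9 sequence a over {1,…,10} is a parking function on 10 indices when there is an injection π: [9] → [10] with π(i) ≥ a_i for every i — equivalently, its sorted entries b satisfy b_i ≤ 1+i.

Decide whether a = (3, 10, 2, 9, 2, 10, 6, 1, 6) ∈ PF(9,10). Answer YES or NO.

Sorted: b = (1, 2, 2, 3, 6, 6, 9, 10, 10).
  b_1=1 ≤ 2
  b_2=2 ≤ 3
  b_3=2 ≤ 4
  b_4=3 ≤ 5
  b_5=6 ≤ 6
  b_6=6 ≤ 7
  b_7=9 > 8
  fails at i=7 ⇒ NO

NO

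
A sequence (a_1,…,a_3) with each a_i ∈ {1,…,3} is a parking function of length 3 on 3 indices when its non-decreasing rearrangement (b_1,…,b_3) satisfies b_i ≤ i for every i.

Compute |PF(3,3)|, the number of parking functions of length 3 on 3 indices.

|PF(3,3)| = (3−3+1)·(3+1)^(3−1) = 1×16 = 16 (Pollak)
One tuple (1,3,1) → sorted (1,1,3): b_i ≤ i ∀i, a PF.

16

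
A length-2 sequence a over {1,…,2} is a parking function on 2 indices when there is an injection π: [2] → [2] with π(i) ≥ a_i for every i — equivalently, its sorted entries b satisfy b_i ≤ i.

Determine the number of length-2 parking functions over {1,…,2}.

|PF| = (2+1−2)·(2+1)^{2−1} = 1×3 = 3 (Konheim–Weiss)
Example (2,1) → sorted (1,2): b_i ≤ i ∀i, a PF.

3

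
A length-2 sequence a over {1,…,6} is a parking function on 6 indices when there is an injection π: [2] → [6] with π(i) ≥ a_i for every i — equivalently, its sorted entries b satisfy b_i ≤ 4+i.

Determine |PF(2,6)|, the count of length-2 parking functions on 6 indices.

35

|PF(2,6)| = (6+1−2)·(6+1)^{2−1} = 5·7 = 35 (Pollak)
Check (5,2) → sorted (2,5): b_i ≤ 4+i ∀i, a PF.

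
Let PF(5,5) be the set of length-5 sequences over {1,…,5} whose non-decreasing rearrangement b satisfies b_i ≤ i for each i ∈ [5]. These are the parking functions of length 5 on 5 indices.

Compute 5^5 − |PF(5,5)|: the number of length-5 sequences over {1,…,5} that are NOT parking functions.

#PF = (5−5+1)·(5+1)^(5−1) = 1×1296 = 1296 (Pollak)
E.g. (4,5,2,3,3) → sorted (2,3,3,4,5): b_1=2>1, not a PF.
Total 3125; non-PF = 3125−1296 = 1829

1829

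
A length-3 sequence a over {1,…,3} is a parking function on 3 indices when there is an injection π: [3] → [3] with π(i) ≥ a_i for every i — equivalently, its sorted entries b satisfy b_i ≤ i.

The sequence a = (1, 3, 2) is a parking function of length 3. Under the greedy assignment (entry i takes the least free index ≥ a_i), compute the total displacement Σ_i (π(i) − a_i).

0

Σπ = 3·4/2 = 6 (π permutes [3]); Σa = 1+3+2 = 6; disp = 6−6 = 0.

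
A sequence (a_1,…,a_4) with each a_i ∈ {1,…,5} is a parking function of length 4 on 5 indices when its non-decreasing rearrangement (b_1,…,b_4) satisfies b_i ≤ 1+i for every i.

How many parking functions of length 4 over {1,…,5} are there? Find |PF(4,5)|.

432

#PF = (5−4+1)·(5+1)^(4−1) = 2×216 = 432 [KW]
Check (1,1,3,1) → sorted (1,1,1,3): b_i ≤ 1+i ∀i, a PF.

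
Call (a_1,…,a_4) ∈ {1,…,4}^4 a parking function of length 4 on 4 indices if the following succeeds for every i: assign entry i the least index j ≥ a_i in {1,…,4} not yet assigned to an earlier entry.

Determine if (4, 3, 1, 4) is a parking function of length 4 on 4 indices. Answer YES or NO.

NO

Order a: b = (1, 3, 4, 4).
  b_1=1 ≤ 1
  b_2=3 > 2
  fails at i=2 ⇒ NO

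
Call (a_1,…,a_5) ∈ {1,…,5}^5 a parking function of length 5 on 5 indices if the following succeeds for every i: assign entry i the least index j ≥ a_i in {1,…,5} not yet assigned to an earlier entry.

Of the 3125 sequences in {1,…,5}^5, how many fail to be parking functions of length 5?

1829

|PF| = 1·6^4 = 1·1296 = 1296 (Pollak)
Example (1,5,1,5,4) → sorted (1,1,4,5,5): b_3=4>3, not a PF.
Total 3125; non-PF = 3125−1296 = 1829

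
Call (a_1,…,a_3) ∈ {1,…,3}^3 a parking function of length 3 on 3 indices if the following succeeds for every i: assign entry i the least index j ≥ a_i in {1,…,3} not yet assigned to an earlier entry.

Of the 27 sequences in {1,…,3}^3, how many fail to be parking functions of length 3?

11

Count = (3−3+1)·(3+1)^(3−1) = 1×16 = 16
Check (3,2,2) → sorted (2,2,3): b_1=2>1, not a PF.
3^3 − 16 = 27 − 16 = 11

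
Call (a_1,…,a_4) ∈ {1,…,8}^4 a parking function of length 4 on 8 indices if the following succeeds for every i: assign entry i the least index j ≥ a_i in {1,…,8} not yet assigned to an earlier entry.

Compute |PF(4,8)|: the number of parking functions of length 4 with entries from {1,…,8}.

3645

Count = (8+1−4)·(8+1)^{4−1} = 5×729 = 3645 (Konheim–Weiss)
Check (4,3,3,2) → sorted (2,3,3,4): b_i ≤ 4+i ∀i, a PF.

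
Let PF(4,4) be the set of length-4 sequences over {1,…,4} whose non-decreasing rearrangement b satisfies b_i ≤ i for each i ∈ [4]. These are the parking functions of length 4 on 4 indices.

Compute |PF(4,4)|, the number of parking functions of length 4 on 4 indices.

|PF| = (4+1−4)·(4+1)^{4−1} = 1 · 125 = 125 (Pollak)
Check (4,2,3,1) → sorted (1,2,3,4): b_i ≤ i ∀i, a PF.

125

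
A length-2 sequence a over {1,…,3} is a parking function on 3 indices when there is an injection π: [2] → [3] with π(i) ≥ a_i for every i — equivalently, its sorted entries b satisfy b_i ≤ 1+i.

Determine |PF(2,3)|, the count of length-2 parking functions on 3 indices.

8

|PF| = (3−2+1)·(3+1)^(2−1) = 2×4 = 8 [KW]
Check (3,2) → sorted (2,3): b_i ≤ 1+i ∀i, a PF.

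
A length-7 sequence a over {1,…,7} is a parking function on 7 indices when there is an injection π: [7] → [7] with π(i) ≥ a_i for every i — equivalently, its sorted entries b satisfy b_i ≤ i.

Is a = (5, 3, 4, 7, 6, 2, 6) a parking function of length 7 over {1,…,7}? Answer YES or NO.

NO

Sorted: b = (2, 3, 4, 5, 6, 6, 7).
  b_1=2 > 1
  fails at i=1 ⇒ NO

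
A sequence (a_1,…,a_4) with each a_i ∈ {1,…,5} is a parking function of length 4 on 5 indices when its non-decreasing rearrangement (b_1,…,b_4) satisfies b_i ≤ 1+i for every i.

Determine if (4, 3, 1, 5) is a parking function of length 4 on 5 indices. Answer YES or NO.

YES

Order a: b = (1, 3, 4, 5).
  b_1=1 ≤ 2
  b_2=3 ≤ 3
  b_3=4 ≤ 4
  b_4=5 ≤ 5
All bounds hold ⇒ YES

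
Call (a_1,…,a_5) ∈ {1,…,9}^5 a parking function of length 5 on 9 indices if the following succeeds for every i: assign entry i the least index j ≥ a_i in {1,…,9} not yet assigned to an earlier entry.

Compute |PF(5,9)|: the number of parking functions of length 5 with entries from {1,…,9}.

50000

Count = 5·10^4 = 5×10000 = 50000
One tuple (6,3,3,2,2) → sorted (2,2,3,3,6): b_i ≤ 4+i ∀i, a PF.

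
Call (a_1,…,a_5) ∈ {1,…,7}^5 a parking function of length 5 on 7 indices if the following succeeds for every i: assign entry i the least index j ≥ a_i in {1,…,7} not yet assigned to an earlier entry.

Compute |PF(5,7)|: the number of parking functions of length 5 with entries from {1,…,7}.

|PF(5,7)| = (8−5)·8^(5−1) = 3×4096 = 12288 (Pollak)
Example (4,4,1,4,3) → sorted (1,3,4,4,4): b_i ≤ 2+i ∀i, a PF.

12288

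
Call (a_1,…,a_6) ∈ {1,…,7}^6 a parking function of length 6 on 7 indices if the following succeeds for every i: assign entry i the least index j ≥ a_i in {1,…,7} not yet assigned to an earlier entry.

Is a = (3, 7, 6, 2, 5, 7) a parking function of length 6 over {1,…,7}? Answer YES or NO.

Rearranged: b = (2, 3, 5, 6, 7, 7).
  b_1=2 ≤ 2
  b_2=3 ≤ 3
  b_3=5 > 4
  fails at i=3 ⇒ NO

NO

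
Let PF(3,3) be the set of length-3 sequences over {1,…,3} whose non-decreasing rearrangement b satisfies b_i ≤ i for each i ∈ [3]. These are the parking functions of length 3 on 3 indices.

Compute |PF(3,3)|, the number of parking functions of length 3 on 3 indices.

|PF(3,3)| = (3+1−3)·(3+1)^{3−1} = 1 · 16 = 16
Example (1,2,1) → sorted (1,1,2): b_i ≤ i ∀i, a PF.

16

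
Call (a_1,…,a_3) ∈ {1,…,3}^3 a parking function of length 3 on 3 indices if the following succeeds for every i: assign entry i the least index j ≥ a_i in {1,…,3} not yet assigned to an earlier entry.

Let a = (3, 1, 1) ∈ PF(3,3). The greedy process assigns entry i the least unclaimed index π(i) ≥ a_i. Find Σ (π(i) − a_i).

Σπ(i) = 1+…+3 = 6; Σa = 3+1+1 = 5; disp = 6−5 = 1.

1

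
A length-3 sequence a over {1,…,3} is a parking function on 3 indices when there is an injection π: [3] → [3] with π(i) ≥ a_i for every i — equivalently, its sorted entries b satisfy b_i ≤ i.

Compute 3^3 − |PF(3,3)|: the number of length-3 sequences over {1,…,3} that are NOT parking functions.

11

#PF = (3−3+1)·(3+1)^(3−1) = 1 · 16 = 16
One tuple (3,3,3) → sorted (3,3,3): b_1=3>1, not a PF.
3^3 − 16 = 27 − 16 = 11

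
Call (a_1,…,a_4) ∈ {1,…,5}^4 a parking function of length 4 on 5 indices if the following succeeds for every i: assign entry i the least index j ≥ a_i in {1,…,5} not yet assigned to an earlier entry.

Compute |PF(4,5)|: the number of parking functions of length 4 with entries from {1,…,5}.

|PF(4,5)| = (5+1−4)·(5+1)^{4−1} = 2 · 216 = 432 (Pollak)
One tuple (5,2,1,1) → sorted (1,1,2,5): b_i ≤ 1+i ∀i, a PF.

432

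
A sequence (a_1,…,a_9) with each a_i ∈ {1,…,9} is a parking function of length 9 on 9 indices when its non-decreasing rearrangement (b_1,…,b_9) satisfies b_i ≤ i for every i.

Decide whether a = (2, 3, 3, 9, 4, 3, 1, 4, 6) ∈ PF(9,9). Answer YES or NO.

Order a: b = (1, 2, 3, 3, 3, 4, 4, 6, 9).
  b_1=1 ≤ 1
  b_2=2 ≤ 2
  b_3=3 ≤ 3
  b_4=3 ≤ 4
  b_5=3 ≤ 5
  b_6=4 ≤ 6
  b_7=4 ≤ 7
  b_8=6 ≤ 8
  b_9=9 ≤ 9
All bounds hold ⇒ YES

YES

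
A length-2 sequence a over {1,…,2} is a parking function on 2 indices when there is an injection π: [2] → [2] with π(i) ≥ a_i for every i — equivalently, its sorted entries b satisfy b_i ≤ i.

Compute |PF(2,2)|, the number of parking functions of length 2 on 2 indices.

3

|PF(2,2)| = (2−2+1)·(2+1)^(2−1) = 1·3 = 3
E.g. (2,1) → sorted (1,2): b_i ≤ i ∀i, a PF.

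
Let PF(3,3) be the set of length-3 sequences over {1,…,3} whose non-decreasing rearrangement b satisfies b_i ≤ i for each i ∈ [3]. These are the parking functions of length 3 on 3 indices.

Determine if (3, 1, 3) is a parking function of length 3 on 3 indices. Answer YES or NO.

NO

Sorted: b = (1, 3, 3).
  b_1=1 ≤ 1
  b_2=3 > 2
  fails at i=2 ⇒ NO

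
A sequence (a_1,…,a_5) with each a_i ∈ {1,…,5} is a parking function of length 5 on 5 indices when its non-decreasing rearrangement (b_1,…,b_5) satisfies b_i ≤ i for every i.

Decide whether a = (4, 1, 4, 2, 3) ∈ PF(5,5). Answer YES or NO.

YES

Sorted: b = (1, 2, 3, 4, 4).
  b_1=1 ≤ 1
  b_2=2 ≤ 2
  b_3=3 ≤ 3
  b_4=4 ≤ 4
  b_5=4 ≤ 5
All bounds hold ⇒ YES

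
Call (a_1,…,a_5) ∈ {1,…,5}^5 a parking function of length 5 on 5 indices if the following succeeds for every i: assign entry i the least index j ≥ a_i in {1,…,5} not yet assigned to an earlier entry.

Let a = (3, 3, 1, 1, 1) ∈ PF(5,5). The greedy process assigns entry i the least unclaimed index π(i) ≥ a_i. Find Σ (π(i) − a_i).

6

Σπ(i) = 1+…+5 = 15; Σa = 3+3+1+1+1 = 9; disp = 15−9 = 6.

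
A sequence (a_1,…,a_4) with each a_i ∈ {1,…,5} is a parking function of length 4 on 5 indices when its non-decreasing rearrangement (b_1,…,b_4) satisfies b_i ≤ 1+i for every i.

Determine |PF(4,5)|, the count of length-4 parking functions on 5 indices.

432

|PF| = (6−4)·6^(4−1) = 2×216 = 432 (Pollak)
Check (3,5,1,3) → sorted (1,3,3,5): b_i ≤ 1+i ∀i, a PF.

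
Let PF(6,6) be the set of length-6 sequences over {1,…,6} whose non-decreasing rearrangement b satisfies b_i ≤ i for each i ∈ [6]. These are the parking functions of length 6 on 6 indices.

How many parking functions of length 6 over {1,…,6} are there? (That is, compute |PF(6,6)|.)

16807

Count = (6+1−6)·(6+1)^{6−1} = 1 · 16807 = 16807 (Pollak)
Example (1,4,1,4,4,1) → sorted (1,1,1,4,4,4): b_i ≤ i ∀i, a PF.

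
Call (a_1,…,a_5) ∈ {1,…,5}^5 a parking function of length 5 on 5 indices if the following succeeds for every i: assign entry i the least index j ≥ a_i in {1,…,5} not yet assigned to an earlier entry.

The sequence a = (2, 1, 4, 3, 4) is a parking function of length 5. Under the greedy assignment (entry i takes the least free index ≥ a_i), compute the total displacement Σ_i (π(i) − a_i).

1

Σπ = 5·6/2 = 15 (π permutes [5]); Σa = 2+1+4+3+4 = 14; disp = 15−14 = 1.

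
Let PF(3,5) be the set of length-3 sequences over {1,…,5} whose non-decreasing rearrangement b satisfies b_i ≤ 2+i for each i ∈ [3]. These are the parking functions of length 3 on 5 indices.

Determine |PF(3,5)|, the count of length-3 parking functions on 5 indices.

Count = (5−3+1)·(5+1)^(3−1) = 3·36 = 108 [KW]
E.g. (3,2,3) → sorted (2,3,3): b_i ≤ 2+i ∀i, a PF.

108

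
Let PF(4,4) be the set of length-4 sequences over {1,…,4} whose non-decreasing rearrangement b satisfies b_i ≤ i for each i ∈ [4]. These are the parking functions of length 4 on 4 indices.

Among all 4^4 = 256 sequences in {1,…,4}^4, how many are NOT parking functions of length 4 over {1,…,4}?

#PF = (4+1−4)·(4+1)^{4−1} = 1·125 = 125 (Pollak)
Check (4,4,1,4) → sorted (1,4,4,4): b_2=4>2, not a PF.
4^4 − 125 = 256 − 125 = 131

131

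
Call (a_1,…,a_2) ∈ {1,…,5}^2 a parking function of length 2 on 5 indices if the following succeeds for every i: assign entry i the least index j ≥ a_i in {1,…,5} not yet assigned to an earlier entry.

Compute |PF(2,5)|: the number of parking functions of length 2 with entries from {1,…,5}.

Count = 4·6^1 = 4·6 = 24
Check (4,3) → sorted (3,4): b_i ≤ 3+i ∀i, a PF.

24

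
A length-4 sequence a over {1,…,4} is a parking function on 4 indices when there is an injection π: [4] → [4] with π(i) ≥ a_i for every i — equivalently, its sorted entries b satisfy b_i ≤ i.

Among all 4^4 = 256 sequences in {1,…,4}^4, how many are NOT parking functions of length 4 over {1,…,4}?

131

#PF = 1·5^3 = 1·125 = 125 (Pollak)
Example (4,3,3,3) → sorted (3,3,3,4): b_1=3>1, not a PF.
Total 256; non-PF = 256−125 = 131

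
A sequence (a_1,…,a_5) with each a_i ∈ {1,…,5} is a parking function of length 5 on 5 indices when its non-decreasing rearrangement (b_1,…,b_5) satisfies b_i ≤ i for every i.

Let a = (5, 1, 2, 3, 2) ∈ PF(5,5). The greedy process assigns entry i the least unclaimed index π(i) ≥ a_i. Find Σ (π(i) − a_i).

Σπ = 15 ({1..5} each once); Σa = 5+1+2+3+2 = 13; disp = 15−13 = 2.

2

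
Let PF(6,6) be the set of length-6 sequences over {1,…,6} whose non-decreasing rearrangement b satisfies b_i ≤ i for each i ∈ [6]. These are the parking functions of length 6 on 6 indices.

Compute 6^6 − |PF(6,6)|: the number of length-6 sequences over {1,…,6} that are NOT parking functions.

29849

Count = 1·7^5 = 1×16807 = 16807
Example (3,5,1,6,4,6) → sorted (1,3,4,5,6,6): b_2=3>2, not a PF.
Total 46656; non-PF = 46656−16807 = 29849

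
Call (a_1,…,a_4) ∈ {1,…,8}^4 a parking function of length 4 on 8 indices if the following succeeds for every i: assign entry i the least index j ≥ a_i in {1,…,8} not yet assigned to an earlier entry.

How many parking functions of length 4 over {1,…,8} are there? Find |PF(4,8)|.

3645

|PF(4,8)| = 5·9^3 = 5×729 = 3645 (Konheim–Weiss)
E.g. (8,4,4,1) → sorted (1,4,4,8): b_i ≤ 4+i ∀i, a PF.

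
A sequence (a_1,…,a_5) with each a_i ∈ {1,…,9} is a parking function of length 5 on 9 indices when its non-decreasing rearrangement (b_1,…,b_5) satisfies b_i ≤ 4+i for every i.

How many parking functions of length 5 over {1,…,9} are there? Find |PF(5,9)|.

#PF = (9−5+1)·(9+1)^(5−1) = 5×10000 = 50000
Example (9,6,5,5,7) → sorted (5,5,6,7,9): b_i ≤ 4+i ∀i, a PF.

50000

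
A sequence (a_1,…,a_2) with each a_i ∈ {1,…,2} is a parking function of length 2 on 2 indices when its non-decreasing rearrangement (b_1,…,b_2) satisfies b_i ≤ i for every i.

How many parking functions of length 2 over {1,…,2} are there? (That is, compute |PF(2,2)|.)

|PF| = (3−2)·3^(2−1) = 1·3 = 3 (Pollak)
E.g. (1,1) → sorted (1,1): b_i ≤ i ∀i, a PF.

3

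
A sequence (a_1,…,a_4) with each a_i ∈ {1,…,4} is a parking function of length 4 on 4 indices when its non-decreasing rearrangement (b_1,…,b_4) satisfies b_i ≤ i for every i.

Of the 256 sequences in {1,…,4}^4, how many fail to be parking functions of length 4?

Count = (4−4+1)·(4+1)^(4−1) = 1×125 = 125 (Pollak)
Example (2,4,2,2) → sorted (2,2,2,4): b_1=2>1, not a PF.
Total 256; non-PF = 256−125 = 131

131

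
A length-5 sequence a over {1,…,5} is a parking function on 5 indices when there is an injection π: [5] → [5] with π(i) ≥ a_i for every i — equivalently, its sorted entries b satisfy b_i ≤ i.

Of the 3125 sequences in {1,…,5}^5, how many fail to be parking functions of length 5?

1829

#PF = (5+1−5)·(5+1)^{5−1} = 1×1296 = 1296 (Pollak)
Check (4,5,4,3,5) → sorted (3,4,4,5,5): b_1=3>1, not a PF.
So 3125 − 1296 = 1829 fail.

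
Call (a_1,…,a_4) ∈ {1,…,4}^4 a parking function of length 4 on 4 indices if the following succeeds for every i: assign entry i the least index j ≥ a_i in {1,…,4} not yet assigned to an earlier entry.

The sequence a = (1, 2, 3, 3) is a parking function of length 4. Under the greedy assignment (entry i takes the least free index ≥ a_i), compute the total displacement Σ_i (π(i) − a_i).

Σπ(i) = 1+…+4 = 10; Σa = 1+2+3+3 = 9; disp = 10−9 = 1.

1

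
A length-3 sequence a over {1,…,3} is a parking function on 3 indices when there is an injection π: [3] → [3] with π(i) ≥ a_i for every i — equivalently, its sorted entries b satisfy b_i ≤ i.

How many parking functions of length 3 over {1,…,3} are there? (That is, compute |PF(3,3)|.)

|PF| = (4−3)·4^(3−1) = 1 · 16 = 16
Example (1,2,1) → sorted (1,1,2): b_i ≤ i ∀i, a PF.

16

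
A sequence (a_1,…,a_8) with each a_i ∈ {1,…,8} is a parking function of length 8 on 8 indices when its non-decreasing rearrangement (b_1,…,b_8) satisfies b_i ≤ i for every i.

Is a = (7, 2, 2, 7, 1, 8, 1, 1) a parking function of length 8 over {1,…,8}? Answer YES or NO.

NO

Sorted: b = (1, 1, 1, 2, 2, 7, 7, 8).
  b_1=1 ≤ 1
  b_2=1 ≤ 2
  b_3=1 ≤ 3
  b_4=2 ≤ 4
  b_5=2 ≤ 5
  b_6=7 > 6
  fails at i=6 ⇒ NO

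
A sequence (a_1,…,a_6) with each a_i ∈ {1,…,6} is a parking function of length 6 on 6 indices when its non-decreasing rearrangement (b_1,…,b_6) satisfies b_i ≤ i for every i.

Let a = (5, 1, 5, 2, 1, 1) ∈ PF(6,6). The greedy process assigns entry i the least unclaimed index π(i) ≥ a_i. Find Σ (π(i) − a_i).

6

Σπ(i) = 1+…+6 = 21; Σa = 5+1+5+2+1+1 = 15; disp = 21−15 = 6.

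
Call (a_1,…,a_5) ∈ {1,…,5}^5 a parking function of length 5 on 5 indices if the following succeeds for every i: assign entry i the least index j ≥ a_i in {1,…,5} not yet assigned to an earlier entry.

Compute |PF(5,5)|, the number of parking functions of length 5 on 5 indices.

1296

Count = (5−5+1)·(5+1)^(5−1) = 1·1296 = 1296
Check (1,4,1,4,2) → sorted (1,1,2,4,4): b_i ≤ i ∀i, a PF.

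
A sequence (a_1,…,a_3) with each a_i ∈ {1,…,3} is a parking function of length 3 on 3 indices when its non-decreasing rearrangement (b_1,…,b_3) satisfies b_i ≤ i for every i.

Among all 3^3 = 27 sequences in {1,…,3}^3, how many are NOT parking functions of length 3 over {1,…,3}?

11

Count = (4−3)·4^(3−1) = 1×16 = 16 [KW]
One tuple (3,3,2) → sorted (2,3,3): b_1=2>1, not a PF.
3^3 − 16 = 27 − 16 = 11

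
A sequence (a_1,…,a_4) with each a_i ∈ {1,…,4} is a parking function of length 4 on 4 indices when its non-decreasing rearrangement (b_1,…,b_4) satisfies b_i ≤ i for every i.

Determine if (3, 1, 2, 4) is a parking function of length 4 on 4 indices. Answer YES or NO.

Order a: b = (1, 2, 3, 4).
  b_1=1 ≤ 1
  b_2=2 ≤ 2
  b_3=3 ≤ 3
  b_4=4 ≤ 4
All bounds hold ⇒ YES

YES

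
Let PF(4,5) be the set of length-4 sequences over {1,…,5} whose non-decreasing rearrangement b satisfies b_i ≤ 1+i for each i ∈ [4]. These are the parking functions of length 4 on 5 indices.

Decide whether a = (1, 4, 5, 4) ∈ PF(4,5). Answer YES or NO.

Rearranged: b = (1, 4, 4, 5).
  b_1=1 ≤ 2
  b_2=4 > 3
  fails at i=2 ⇒ NO

NO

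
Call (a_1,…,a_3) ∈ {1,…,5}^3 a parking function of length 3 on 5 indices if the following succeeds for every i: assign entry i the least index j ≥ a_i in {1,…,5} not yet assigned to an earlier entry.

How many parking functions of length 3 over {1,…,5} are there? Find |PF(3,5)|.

108

Count = (5+1−3)·(5+1)^{3−1} = 3×36 = 108 (Pollak)
E.g. (4,4,2) → sorted (2,4,4): b_i ≤ 2+i ∀i, a PF.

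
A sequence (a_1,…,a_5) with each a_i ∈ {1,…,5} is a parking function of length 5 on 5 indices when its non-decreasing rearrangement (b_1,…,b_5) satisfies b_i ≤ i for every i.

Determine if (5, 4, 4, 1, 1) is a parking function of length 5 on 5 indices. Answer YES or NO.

Rearranged: b = (1, 1, 4, 4, 5).
  b_1=1 ≤ 1
  b_2=1 ≤ 2
  b_3=4 > 3
  fails at i=3 ⇒ NO

NO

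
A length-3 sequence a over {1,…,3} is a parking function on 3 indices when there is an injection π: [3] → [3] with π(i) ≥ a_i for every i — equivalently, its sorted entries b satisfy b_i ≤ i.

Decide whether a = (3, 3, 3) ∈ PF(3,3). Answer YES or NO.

Sorted: b = (3, 3, 3).
  b_1=3 > 1
  fails at i=1 ⇒ NO

NO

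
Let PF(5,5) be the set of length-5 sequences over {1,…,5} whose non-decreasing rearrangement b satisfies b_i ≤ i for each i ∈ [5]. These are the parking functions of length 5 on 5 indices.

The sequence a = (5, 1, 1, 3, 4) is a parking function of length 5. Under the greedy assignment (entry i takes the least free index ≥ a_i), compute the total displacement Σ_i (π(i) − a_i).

Σπ(i) = 1+…+5 = 15; Σa = 5+1+1+3+4 = 14; disp = 15−14 = 1.

1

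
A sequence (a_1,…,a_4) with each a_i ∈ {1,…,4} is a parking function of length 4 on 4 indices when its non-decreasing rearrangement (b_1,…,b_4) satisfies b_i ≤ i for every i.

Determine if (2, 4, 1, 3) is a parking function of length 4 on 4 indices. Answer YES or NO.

YES

Sorted: b = (1, 2, 3, 4).
  b_1=1 ≤ 1
  b_2=2 ≤ 2
  b_3=3 ≤ 3
  b_4=4 ≤ 4
All bounds hold ⇒ YES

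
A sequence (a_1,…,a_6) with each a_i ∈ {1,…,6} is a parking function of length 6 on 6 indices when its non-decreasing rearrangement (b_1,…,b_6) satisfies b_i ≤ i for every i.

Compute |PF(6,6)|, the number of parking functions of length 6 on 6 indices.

|PF(6,6)| = (7−6)·7^(6−1) = 1×16807 = 16807 [KW]
E.g. (2,5,2,3,1,5) → sorted (1,2,2,3,5,5): b_i ≤ i ∀i, a PF.

16807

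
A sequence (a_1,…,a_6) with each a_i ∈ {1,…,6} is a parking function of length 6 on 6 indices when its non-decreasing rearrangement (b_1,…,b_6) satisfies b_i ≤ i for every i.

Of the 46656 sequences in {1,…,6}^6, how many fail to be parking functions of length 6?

|PF| = (7−6)·7^(6−1) = 1 · 16807 = 16807 (Pollak)
E.g. (6,6,6,4,1,6) → sorted (1,4,6,6,6,6): b_2=4>2, not a PF.
So 46656 − 16807 = 29849 fail.

29849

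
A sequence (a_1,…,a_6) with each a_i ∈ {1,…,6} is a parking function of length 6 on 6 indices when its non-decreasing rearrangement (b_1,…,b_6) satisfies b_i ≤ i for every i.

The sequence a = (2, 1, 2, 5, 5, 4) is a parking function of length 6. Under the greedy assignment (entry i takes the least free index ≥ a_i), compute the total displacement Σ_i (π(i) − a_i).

2

Σπ = 21 ({1..6} each once); Σa = 2+1+2+5+5+4 = 19; disp = 21−19 = 2.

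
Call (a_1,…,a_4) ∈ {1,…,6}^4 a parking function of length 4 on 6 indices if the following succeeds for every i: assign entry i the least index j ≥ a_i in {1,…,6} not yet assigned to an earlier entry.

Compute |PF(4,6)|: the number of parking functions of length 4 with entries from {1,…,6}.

|PF(4,6)| = (6−4+1)·(6+1)^(4−1) = 3×343 = 1029 (Konheim–Weiss)
Example (2,1,1,3) → sorted (1,1,2,3): b_i ≤ 2+i ∀i, a PF.

1029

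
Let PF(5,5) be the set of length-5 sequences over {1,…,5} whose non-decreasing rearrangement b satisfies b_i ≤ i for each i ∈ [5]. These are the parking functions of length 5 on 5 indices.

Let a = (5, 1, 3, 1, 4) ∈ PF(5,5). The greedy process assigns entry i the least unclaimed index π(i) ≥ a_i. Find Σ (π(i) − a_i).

Σπ(i) = 1+…+5 = 15; Σa = 5+1+3+1+4 = 14; disp = 15−14 = 1.

1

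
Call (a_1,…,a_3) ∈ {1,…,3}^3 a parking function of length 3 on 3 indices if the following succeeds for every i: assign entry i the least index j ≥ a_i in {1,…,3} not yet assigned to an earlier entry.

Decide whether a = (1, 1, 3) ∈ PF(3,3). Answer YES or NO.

Order a: b = (1, 1, 3).
  b_1=1 ≤ 1
  b_2=1 ≤ 2
  b_3=3 ≤ 3
All bounds hold ⇒ YES

YES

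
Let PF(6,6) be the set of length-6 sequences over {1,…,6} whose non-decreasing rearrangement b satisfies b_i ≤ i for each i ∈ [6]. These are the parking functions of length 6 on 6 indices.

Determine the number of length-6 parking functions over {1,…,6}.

|PF| = (6+1−6)·(6+1)^{6−1} = 1 · 16807 = 16807
E.g. (3,6,4,1,1,1) → sorted (1,1,1,3,4,6): b_i ≤ i ∀i, a PF.

16807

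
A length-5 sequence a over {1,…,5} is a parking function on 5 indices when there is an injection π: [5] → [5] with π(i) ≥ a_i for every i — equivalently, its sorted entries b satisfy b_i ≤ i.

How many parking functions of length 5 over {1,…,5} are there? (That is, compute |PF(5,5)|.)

|PF| = (6−5)·6^(5−1) = 1·1296 = 1296 (Konheim–Weiss)
Example (4,3,2,4,1) → sorted (1,2,3,4,4): b_i ≤ i ∀i, a PF.

1296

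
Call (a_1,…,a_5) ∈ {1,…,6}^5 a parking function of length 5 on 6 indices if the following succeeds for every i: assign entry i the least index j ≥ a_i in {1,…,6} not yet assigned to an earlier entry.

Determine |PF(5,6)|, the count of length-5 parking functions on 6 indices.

#PF = (7−5)·7^(5−1) = 2 · 2401 = 4802 [KW]
Example (1,2,3,5,6) → sorted (1,2,3,5,6): b_i ≤ 1+i ∀i, a PF.

4802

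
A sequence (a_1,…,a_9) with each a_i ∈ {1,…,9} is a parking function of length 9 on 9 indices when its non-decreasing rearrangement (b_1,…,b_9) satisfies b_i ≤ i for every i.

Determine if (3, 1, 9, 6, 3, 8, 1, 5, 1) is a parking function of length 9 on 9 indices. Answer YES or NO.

Order a: b = (1, 1, 1, 3, 3, 5, 6, 8, 9).
  b_1=1 ≤ 1
  b_2=1 ≤ 2
  b_3=1 ≤ 3
  b_4=3 ≤ 4
  b_5=3 ≤ 5
  b_6=5 ≤ 6
  b_7=6 ≤ 7
  b_8=8 ≤ 8
  b_9=9 ≤ 9
All bounds hold ⇒ YES

YES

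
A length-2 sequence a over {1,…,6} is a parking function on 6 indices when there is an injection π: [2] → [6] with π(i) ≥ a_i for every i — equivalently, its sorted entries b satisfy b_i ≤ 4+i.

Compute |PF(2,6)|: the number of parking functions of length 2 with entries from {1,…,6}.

#PF = (6+1−2)·(6+1)^{2−1} = 5 · 7 = 35
Check (1,5) → sorted (1,5): b_i ≤ 4+i ∀i, a PF.

35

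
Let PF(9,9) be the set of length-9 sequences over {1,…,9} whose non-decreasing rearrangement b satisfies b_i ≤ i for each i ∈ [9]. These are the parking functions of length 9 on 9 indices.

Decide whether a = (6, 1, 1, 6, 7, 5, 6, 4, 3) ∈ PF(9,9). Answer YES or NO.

YES

Rearranged: b = (1, 1, 3, 4, 5, 6, 6, 6, 7).
  b_1=1 ≤ 1
  b_2=1 ≤ 2
  b_3=3 ≤ 3
  b_4=4 ≤ 4
  b_5=5 ≤ 5
  b_6=6 ≤ 6
  b_7=6 ≤ 7
  b_8=6 ≤ 8
  b_9=7 ≤ 9
All bounds hold ⇒ YES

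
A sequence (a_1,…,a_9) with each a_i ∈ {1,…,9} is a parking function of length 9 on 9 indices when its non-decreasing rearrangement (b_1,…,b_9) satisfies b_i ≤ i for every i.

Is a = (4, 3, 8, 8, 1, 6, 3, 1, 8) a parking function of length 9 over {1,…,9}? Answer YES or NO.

NO

Rearranged: b = (1, 1, 3, 3, 4, 6, 8, 8, 8).
  b_1=1 ≤ 1
  b_2=1 ≤ 2
  b_3=3 ≤ 3
  b_4=3 ≤ 4
  b_5=4 ≤ 5
  b_6=6 ≤ 6
  b_7=8 > 7
  fails at i=7 ⇒ NO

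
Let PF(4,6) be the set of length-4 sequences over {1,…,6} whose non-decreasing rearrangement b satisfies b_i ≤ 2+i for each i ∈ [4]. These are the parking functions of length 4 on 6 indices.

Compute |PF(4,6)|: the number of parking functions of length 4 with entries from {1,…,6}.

#PF = (6−4+1)·(6+1)^(4−1) = 3 · 343 = 1029 (Pollak)
One tuple (6,4,1,3) → sorted (1,3,4,6): b_i ≤ 2+i ∀i, a PF.

1029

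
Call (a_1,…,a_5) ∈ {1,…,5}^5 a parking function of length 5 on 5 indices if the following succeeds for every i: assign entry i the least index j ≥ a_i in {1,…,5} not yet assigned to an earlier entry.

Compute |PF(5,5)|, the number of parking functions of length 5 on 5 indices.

#PF = 1·6^4 = 1×1296 = 1296 [KW]
Example (2,3,1,5,4) → sorted (1,2,3,4,5): b_i ≤ i ∀i, a PF.

1296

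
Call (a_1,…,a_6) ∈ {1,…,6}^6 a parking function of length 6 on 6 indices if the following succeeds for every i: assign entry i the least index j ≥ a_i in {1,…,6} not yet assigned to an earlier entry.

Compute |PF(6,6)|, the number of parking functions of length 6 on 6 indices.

|PF(6,6)| = (6−6+1)·(6+1)^(6−1) = 1 · 16807 = 16807 (Pollak)
Example (4,1,6,1,1,4) → sorted (1,1,1,4,4,6): b_i ≤ i ∀i, a PF.

16807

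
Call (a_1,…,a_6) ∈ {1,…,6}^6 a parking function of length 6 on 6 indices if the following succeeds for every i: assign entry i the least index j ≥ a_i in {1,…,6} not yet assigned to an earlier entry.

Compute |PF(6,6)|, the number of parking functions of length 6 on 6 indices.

#PF = (6−6+1)·(6+1)^(6−1) = 1×16807 = 16807 (Konheim–Weiss)
One tuple (1,5,4,1,4,3) → sorted (1,1,3,4,4,5): b_i ≤ i ∀i, a PF.

16807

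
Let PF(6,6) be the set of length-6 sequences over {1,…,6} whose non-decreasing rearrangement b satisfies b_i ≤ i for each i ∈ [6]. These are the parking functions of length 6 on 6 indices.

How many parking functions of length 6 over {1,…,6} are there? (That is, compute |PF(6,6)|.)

|PF| = (6−6+1)·(6+1)^(6−1) = 1 · 16807 = 16807
Example (5,3,1,1,1,1) → sorted (1,1,1,1,3,5): b_i ≤ i ∀i, a PF.

16807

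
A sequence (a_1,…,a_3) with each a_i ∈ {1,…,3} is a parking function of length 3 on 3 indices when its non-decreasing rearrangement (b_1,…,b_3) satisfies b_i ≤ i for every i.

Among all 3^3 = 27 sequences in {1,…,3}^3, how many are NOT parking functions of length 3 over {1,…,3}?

11

|PF(3,3)| = 1·4^2 = 1 · 16 = 16 (Pollak)
Check (3,3,3) → sorted (3,3,3): b_1=3>1, not a PF.
So 27 − 16 = 11 fail.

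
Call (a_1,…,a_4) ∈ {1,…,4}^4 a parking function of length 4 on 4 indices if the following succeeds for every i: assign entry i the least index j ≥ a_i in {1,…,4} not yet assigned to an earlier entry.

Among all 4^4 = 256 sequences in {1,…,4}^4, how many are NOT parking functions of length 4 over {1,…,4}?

131

#PF = 1·5^3 = 1 · 125 = 125 (Pollak)
E.g. (2,4,2,4) → sorted (2,2,4,4): b_1=2>1, not a PF.
Total 256; non-PF = 256−125 = 131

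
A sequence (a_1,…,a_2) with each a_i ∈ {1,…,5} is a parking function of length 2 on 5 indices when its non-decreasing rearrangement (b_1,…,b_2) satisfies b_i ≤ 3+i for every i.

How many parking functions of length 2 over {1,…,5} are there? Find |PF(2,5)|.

Count = 4·6^1 = 4×6 = 24 (Pollak)
Check (5,3) → sorted (3,5): b_i ≤ 3+i ∀i, a PF.

24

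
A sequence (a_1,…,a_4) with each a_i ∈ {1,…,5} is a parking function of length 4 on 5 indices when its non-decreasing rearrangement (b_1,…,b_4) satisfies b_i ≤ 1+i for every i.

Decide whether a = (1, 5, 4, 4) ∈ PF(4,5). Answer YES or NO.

Rearranged: b = (1, 4, 4, 5).
  b_1=1 ≤ 2
  b_2=4 > 3
  fails at i=2 ⇒ NO

NO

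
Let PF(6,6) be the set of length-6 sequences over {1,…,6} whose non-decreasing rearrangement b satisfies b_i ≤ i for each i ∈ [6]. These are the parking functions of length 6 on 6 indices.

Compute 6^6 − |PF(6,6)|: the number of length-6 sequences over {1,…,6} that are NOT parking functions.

29849

|PF| = (6−6+1)·(6+1)^(6−1) = 1 · 16807 = 16807 (Pollak)
E.g. (3,3,6,3,5,5) → sorted (3,3,3,5,5,6): b_1=3>1, not a PF.
So 46656 − 16807 = 29849 fail.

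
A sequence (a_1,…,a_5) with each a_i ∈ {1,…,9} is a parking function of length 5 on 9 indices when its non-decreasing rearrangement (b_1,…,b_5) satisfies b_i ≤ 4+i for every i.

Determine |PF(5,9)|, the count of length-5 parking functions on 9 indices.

50000

#PF = 5·10^4 = 5 · 10000 = 50000
E.g. (7,1,9,6,5) → sorted (1,5,6,7,9): b_i ≤ 4+i ∀i, a PF.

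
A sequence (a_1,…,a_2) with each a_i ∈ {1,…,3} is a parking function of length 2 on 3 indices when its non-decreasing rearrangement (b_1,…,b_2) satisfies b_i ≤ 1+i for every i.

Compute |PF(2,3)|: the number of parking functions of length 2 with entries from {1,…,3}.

8

|PF(2,3)| = (3−2+1)·(3+1)^(2−1) = 2 · 4 = 8 [KW]
One tuple (1,3) → sorted (1,3): b_i ≤ 1+i ∀i, a PF.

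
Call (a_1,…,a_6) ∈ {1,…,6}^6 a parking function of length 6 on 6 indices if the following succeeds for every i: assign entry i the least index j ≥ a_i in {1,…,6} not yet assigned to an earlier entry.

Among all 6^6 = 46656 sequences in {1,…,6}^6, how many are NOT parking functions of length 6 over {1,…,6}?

Count = (6+1−6)·(6+1)^{6−1} = 1×16807 = 16807 (Konheim–Weiss)
Check (5,4,4,2,5,4) → sorted (2,4,4,4,5,5): b_1=2>1, not a PF.
So 46656 − 16807 = 29849 fail.

29849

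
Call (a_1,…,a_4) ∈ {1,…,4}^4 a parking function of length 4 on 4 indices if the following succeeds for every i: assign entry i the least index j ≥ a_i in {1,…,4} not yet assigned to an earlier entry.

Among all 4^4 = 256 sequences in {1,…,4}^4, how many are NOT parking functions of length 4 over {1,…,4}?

131

|PF| = (4+1−4)·(4+1)^{4−1} = 1·125 = 125 [KW]
E.g. (4,2,4,3) → sorted (2,3,4,4): b_1=2>1, not a PF.
Total 256; non-PF = 256−125 = 131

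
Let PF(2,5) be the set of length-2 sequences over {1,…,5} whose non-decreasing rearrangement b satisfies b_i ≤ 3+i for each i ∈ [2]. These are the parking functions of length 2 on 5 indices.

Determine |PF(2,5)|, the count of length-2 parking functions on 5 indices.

#PF = (6−2)·6^(2−1) = 4·6 = 24 (Pollak)
Example (2,1) → sorted (1,2): b_i ≤ 3+i ∀i, a PF.

24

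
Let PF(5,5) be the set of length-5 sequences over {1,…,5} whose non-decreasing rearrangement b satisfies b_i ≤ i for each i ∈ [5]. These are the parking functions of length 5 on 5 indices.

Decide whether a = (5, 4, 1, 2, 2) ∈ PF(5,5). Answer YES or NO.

Order a: b = (1, 2, 2, 4, 5).
  b_1=1 ≤ 1
  b_2=2 ≤ 2
  b_3=2 ≤ 3
  b_4=4 ≤ 4
  b_5=5 ≤ 5
All bounds hold ⇒ YES

YES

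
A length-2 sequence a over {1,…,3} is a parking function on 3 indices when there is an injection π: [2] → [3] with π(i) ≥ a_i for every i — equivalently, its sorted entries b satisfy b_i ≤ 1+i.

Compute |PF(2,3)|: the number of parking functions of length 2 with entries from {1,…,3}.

|PF(2,3)| = (4−2)·4^(2−1) = 2×4 = 8
E.g. (3,1) → sorted (1,3): b_i ≤ 1+i ∀i, a PF.

8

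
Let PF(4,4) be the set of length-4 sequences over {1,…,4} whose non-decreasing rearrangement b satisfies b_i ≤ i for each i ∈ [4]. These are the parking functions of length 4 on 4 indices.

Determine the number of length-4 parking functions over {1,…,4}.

125

|PF(4,4)| = 1·5^3 = 1×125 = 125 (Konheim–Weiss)
E.g. (2,1,4,3) → sorted (1,2,3,4): b_i ≤ i ∀i, a PF.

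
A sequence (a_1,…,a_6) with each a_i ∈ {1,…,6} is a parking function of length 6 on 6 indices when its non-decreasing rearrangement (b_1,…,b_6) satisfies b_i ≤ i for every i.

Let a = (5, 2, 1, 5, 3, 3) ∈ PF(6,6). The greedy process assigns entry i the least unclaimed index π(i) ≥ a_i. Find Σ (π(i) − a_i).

Σπ = 6·7/2 = 21 (π permutes [6]); Σa = 5+2+1+5+3+3 = 19; disp = 21−19 = 2.

2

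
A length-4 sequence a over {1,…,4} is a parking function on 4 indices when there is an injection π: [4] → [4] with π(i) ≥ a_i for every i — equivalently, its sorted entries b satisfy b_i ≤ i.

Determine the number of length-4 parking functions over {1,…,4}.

Count = (4+1−4)·(4+1)^{4−1} = 1 · 125 = 125
Check (2,3,2,1) → sorted (1,2,2,3): b_i ≤ i ∀i, a PF.

125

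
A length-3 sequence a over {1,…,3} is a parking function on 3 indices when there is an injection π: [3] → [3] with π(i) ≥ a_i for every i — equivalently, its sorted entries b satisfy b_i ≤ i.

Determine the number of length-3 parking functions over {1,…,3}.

16

#PF = (3−3+1)·(3+1)^(3−1) = 1×16 = 16 (Konheim–Weiss)
Example (2,1,1) → sorted (1,1,2): b_i ≤ i ∀i, a PF.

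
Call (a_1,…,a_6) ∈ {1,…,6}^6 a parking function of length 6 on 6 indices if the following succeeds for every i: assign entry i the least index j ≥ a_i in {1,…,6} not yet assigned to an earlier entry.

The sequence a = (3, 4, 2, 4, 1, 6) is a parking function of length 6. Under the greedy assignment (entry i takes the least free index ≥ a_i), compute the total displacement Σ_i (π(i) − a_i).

1

Σπ = 6·7/2 = 21 (π permutes [6]); Σa = 3+4+2+4+1+6 = 20; disp = 21−20 = 1.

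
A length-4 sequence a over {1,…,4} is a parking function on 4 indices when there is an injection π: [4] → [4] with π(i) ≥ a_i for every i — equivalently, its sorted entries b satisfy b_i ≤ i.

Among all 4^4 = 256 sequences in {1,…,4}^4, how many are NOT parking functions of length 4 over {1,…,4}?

131

#PF = (5−4)·5^(4−1) = 1×125 = 125 (Pollak)
Check (3,3,3,4) → sorted (3,3,3,4): b_1=3>1, not a PF.
4^4 − 125 = 256 − 125 = 131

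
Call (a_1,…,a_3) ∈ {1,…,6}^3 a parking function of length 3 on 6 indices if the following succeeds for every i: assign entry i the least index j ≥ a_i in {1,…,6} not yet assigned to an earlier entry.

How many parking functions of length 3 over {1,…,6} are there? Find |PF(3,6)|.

196

#PF = 4·7^2 = 4×49 = 196
Example (3,2,5) → sorted (2,3,5): b_i ≤ 3+i ∀i, a PF.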